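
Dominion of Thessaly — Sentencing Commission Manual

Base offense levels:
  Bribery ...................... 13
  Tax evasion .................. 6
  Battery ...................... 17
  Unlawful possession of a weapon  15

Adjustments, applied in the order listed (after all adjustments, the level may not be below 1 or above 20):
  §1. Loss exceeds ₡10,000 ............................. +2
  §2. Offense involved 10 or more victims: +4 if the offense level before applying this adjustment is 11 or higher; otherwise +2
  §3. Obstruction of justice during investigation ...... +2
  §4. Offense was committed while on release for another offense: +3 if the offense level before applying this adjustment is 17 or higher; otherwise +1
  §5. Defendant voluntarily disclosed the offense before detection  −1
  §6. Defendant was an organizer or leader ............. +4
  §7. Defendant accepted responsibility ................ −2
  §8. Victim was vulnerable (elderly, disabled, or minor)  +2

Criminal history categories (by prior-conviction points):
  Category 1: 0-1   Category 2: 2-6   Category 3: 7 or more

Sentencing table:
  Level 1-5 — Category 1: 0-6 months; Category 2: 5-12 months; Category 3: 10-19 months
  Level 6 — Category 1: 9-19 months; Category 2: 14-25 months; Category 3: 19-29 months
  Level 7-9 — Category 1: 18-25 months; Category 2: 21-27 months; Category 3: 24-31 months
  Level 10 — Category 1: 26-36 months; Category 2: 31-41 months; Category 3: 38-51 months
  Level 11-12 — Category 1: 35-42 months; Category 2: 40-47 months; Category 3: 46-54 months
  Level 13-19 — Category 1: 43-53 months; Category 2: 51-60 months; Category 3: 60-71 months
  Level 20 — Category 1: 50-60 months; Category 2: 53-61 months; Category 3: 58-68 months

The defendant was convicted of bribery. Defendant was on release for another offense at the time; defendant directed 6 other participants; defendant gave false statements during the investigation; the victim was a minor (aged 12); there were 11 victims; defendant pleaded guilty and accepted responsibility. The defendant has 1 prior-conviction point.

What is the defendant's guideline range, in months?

Base offense level for bribery: 13.
§2 applies (level before this adjustment is 13 ≥ 11, so +4): 13 + 4 = 17.
§3 applies: 17 + 2 = 19.
§4 applies (level before this adjustment is 19 ≥ 17, so +3): 19 + 3 = 22.
§5 does not apply.
§6 applies: 22 + 4 = 26.
§7 applies: 26 − 2 = 24.
§8 applies: 24 + 2 = 26.
Level 26 exceeds the maximum of 20; capped at 20.
Final offense level: 20.
Criminal history: 1 prior point → Category 1 (0-1).
Level 20 falls in the 20 band.
Grid: Level 20 × Category 1 = 50-60 months.

50-60 months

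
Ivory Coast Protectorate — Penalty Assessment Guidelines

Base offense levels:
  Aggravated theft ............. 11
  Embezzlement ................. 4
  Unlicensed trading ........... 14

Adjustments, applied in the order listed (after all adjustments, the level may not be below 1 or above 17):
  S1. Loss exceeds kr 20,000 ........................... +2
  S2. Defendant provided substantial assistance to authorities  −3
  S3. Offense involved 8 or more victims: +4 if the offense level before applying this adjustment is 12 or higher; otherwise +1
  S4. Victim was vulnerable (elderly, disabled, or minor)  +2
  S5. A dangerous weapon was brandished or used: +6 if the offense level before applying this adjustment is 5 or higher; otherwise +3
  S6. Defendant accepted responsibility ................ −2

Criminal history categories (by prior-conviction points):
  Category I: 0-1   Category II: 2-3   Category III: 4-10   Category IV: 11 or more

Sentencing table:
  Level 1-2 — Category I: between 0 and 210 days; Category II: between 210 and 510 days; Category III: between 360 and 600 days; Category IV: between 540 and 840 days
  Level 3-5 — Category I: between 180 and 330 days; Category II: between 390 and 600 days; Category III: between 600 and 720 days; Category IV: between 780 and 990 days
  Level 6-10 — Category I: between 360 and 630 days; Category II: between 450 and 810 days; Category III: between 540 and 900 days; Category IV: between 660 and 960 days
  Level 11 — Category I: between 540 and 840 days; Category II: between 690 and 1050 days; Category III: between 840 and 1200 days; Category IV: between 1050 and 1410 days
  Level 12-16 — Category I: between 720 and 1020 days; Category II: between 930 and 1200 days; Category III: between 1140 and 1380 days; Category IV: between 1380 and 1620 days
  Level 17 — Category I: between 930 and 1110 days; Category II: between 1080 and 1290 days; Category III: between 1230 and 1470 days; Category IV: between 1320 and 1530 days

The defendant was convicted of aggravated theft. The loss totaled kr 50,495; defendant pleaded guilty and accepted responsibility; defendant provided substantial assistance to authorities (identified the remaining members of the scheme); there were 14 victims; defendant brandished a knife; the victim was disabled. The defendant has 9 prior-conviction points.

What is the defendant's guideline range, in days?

1230-1470 days

Base offense level for aggravated theft: 11.
S1 applies: 11 + 2 = 13.
S2 applies: 13 − 3 = 10.
S3 applies (level before this adjustment is 10 < 12, so +1): 10 + 1 = 11.
S4 applies: 11 + 2 = 13.
S5 applies (level before this adjustment is 13 ≥ 5, so +6): 13 + 6 = 19.
S6 applies: 19 − 2 = 17.
Final offense level: 17.
Criminal history: 9 prior points → Category III (4-10).
Level 17 falls in the 17 band.
Grid: Level 17 × Category III = 1230-1470 days.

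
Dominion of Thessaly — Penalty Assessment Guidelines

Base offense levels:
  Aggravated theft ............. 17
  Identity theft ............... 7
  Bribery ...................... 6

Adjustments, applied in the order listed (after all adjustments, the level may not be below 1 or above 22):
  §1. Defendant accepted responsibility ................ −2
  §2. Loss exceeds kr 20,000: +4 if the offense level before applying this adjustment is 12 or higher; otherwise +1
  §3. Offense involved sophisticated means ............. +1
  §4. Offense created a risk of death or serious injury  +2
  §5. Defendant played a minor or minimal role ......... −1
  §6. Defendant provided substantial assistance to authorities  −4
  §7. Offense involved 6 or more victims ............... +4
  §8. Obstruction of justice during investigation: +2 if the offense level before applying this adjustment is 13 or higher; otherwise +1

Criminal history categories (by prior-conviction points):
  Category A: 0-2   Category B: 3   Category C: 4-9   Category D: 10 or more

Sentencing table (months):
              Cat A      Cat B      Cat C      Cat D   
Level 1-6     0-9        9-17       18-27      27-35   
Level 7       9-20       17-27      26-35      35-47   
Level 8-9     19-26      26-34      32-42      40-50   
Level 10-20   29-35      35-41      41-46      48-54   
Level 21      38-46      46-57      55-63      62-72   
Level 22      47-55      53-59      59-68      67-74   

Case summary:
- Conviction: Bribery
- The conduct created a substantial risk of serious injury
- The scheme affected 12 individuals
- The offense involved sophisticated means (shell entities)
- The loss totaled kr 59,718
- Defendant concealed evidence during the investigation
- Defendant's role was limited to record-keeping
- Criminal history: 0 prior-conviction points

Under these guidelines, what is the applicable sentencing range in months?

29-35 months

Base offense level for bribery: 6.
§2 applies (level before this adjustment is 6 < 12, so +1): 6 + 1 = 7.
§3 applies: 7 + 1 = 8.
§4 applies: 8 + 2 = 10.
§5 applies: 10 − 1 = 9.
§7 applies: 9 + 4 = 13.
§8 applies (level before this adjustment is 13 ≥ 13, so +2): 13 + 2 = 15.
Final offense level: 15.
Criminal history: 0 prior points → Category A (0-2).
Level 15 falls in the 10-20 band.
Grid: Level 10-20 × Category A = 29-35 months.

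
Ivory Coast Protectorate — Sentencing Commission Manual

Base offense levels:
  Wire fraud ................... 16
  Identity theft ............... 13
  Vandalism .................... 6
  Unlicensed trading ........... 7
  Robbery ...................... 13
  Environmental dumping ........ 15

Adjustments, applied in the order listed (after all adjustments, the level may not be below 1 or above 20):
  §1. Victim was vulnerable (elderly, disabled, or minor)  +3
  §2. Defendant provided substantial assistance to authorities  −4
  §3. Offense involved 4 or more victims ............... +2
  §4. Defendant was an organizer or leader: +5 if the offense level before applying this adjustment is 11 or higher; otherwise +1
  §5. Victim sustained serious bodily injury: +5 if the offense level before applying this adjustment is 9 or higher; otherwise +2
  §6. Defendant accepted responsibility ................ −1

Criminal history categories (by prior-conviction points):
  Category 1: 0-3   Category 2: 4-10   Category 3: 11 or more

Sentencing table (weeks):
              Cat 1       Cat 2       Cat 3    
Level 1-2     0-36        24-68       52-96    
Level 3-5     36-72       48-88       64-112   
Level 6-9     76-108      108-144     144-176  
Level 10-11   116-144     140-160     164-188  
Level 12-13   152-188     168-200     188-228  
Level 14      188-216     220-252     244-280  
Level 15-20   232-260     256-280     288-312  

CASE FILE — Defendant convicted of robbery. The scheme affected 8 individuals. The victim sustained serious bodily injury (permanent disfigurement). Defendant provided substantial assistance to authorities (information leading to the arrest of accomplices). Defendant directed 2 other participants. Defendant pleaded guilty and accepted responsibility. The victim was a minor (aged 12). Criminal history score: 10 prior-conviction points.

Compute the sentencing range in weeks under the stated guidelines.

256-280 weeks

Base offense level for robbery: 13.
§1 applies: 13 + 3 = 16.
§2 applies: 16 − 4 = 12.
§3 applies: 12 + 2 = 14.
§4 applies (level before this adjustment is 14 ≥ 11, so +5): 14 + 5 = 19.
§5 applies (level before this adjustment is 19 ≥ 9, so +5): 19 + 5 = 24.
§6 applies: 24 − 1 = 23.
Level 23 exceeds the maximum of 20; capped at 20.
Final offense level: 20.
Criminal history: 10 prior points → Category 2 (4-10).
Level 20 falls in the 15-20 band.
Grid: Level 15-20 × Category 2 = 256-280 weeks.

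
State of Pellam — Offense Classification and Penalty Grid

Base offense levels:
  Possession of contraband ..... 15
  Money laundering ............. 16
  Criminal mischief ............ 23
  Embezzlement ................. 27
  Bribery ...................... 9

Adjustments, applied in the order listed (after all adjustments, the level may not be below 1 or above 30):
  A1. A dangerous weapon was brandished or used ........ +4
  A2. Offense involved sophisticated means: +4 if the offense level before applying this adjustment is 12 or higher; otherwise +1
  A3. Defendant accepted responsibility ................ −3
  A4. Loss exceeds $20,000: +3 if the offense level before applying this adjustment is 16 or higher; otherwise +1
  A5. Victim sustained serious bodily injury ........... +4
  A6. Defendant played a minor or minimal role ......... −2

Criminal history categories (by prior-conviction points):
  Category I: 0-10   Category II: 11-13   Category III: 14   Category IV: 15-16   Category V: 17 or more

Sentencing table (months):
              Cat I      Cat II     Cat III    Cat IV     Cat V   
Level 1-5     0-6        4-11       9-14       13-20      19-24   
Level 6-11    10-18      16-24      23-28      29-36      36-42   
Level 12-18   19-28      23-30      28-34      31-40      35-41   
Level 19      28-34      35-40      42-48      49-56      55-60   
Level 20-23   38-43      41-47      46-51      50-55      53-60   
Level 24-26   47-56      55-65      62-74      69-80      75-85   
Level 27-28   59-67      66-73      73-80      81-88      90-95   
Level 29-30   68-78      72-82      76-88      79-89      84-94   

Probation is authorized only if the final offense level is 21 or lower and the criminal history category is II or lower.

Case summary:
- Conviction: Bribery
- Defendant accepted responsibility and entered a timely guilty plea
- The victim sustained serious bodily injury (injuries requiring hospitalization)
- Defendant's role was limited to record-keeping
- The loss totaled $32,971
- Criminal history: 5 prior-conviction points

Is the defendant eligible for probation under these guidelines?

Base offense level for bribery: 9.
A2 does not apply.
A3 applies: 9 − 3 = 6.
A4 applies (level before this adjustment is 6 < 16, so +1): 6 + 1 = 7.
A5 applies: 7 + 4 = 11.
A6 applies: 11 − 2 = 9.
Final offense level: 9.
Criminal history: 5 prior points → Category I (0-10).
Level 9 falls in the 6-11 band.
Grid: Level 6-11 × Category I = 10-18 months.
Probation check: level 9 ≤ 21 and category I ≤ II → eligible.

Yes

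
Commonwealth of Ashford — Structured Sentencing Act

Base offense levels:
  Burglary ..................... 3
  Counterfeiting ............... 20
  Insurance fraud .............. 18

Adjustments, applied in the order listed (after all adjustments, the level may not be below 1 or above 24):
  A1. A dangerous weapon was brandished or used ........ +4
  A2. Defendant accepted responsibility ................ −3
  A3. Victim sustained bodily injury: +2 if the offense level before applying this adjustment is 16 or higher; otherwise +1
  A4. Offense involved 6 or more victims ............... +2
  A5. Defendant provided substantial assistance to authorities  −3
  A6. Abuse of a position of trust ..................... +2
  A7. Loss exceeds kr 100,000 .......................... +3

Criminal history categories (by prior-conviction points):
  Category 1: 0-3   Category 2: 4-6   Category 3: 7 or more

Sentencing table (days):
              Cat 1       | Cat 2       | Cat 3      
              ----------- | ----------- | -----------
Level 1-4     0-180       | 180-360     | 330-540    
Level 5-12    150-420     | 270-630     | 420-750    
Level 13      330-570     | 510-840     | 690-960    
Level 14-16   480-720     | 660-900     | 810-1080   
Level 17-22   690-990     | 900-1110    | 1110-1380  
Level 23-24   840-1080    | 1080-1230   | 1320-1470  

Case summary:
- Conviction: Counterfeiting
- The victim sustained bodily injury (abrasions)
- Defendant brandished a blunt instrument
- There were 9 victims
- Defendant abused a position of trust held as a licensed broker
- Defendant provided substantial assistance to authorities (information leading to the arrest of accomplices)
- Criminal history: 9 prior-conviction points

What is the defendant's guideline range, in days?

Base offense level for counterfeiting: 20.
A1 applies: 20 + 4 = 24.
A2 does not apply.
A3 applies (level before this adjustment is 24 ≥ 16, so +2): 24 + 2 = 26.
A4 applies: 26 + 2 = 28.
A5 applies: 28 − 3 = 25.
A6 applies: 25 + 2 = 27.
A7 does not apply.
Level 27 exceeds the maximum of 24; capped at 24.
Final offense level: 24.
Criminal history: 9 prior points → Category 3 (7+).
Level 24 falls in the 23-24 band.
Grid: Level 23-24 × Category 3 = 1320-1470 days.

1320-1470 days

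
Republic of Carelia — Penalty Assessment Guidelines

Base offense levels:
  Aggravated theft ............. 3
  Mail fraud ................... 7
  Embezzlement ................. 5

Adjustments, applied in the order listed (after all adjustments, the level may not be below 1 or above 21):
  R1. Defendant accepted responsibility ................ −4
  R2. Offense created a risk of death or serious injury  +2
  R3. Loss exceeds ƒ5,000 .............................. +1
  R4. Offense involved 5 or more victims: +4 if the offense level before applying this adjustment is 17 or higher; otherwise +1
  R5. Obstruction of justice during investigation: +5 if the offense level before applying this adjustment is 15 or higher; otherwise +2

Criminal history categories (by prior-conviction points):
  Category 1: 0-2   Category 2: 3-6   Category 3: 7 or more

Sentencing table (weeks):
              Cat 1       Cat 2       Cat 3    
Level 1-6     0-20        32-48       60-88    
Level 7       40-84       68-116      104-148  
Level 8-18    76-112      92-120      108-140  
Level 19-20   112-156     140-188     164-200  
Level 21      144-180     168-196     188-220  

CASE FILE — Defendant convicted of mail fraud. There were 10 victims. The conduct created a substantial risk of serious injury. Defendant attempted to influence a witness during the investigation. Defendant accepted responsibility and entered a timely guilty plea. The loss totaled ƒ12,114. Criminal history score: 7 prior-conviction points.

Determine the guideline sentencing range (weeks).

Base offense level for mail fraud: 7.
R1 applies: 7 − 4 = 3.
R2 applies: 3 + 2 = 5.
R3 applies: 5 + 1 = 6.
R4 applies (level before this adjustment is 6 < 17, so +1): 6 + 1 = 7.
R5 applies (level before this adjustment is 7 < 15, so +2): 7 + 2 = 9.
Final offense level: 9.
Criminal history: 7 prior points → Category 3 (7+).
Level 9 falls in the 8-18 band.
Grid: Level 8-18 × Category 3 = 108-140 weeks.

108-140 weeks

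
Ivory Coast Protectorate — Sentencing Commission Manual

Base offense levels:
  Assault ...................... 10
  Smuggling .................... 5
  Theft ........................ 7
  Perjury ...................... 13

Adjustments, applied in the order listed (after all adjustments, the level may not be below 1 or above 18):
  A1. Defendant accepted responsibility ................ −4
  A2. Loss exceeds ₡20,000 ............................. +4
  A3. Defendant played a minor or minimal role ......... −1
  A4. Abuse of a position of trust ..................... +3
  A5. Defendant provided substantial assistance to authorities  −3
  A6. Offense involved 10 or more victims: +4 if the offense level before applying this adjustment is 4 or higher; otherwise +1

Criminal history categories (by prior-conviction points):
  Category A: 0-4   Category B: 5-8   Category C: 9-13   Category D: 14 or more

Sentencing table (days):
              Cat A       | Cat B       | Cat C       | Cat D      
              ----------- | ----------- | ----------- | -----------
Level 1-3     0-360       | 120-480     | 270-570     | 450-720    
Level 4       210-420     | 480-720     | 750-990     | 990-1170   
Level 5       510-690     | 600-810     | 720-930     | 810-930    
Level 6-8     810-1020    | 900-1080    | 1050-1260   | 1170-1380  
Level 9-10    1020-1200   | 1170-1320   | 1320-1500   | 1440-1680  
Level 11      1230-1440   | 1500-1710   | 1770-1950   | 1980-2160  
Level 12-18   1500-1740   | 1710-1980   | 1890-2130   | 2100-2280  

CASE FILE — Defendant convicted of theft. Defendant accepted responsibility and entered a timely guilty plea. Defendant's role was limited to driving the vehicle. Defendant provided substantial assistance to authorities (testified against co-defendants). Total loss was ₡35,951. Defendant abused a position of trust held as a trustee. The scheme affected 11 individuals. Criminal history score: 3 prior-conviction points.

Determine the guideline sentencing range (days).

Base offense level for theft: 7.
A1 applies: 7 − 4 = 3.
A2 applies: 3 + 4 = 7.
A3 applies: 7 − 1 = 6.
A4 applies: 6 + 3 = 9.
A5 applies: 9 − 3 = 6.
A6 applies (level before this adjustment is 6 ≥ 4, so +4): 6 + 4 = 10.
Final offense level: 10.
Criminal history: 3 prior points → Category A (0-4).
Level 10 falls in the 9-10 band.
Grid: Level 9-10 × Category A = 1020-1200 days.

1020-1200 days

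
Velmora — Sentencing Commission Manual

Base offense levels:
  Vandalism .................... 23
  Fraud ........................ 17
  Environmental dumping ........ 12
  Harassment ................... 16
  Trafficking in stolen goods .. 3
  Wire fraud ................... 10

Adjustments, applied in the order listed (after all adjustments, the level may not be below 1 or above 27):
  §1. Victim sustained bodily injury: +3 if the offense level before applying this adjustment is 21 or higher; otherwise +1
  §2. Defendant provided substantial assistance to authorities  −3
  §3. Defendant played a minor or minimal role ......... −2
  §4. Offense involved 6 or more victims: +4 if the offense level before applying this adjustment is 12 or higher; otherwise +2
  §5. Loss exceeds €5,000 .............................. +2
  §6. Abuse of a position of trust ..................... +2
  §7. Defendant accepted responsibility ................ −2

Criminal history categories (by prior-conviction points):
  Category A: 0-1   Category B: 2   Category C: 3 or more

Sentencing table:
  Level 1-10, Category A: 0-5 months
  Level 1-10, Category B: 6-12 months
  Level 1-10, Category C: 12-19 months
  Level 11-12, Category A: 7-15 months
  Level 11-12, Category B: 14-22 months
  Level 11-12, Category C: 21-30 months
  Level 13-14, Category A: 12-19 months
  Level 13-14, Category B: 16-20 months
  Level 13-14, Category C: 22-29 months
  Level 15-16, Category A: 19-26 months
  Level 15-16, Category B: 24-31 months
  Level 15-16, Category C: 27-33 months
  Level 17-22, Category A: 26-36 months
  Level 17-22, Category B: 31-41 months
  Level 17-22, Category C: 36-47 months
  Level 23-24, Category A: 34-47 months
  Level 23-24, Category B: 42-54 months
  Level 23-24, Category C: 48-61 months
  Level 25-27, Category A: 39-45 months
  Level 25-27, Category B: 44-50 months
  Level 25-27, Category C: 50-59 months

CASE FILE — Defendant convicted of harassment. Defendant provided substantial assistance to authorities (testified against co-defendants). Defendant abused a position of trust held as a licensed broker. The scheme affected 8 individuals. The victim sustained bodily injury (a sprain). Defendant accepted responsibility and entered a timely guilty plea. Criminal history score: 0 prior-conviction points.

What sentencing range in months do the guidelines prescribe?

26-36 months

Base offense level for harassment: 16.
§1 applies (level before this adjustment is 16 < 21, so +1): 16 + 1 = 17.
§2 applies: 17 − 3 = 14.
§3 does not apply.
§4 applies (level before this adjustment is 14 ≥ 12, so +4): 14 + 4 = 18.
§6 applies: 18 + 2 = 20.
§7 applies: 20 − 2 = 18.
Final offense level: 18.
Criminal history: 0 prior points → Category A (0-1).
Level 18 falls in the 17-22 band.
Grid: Level 17-22 × Category A = 26-36 months.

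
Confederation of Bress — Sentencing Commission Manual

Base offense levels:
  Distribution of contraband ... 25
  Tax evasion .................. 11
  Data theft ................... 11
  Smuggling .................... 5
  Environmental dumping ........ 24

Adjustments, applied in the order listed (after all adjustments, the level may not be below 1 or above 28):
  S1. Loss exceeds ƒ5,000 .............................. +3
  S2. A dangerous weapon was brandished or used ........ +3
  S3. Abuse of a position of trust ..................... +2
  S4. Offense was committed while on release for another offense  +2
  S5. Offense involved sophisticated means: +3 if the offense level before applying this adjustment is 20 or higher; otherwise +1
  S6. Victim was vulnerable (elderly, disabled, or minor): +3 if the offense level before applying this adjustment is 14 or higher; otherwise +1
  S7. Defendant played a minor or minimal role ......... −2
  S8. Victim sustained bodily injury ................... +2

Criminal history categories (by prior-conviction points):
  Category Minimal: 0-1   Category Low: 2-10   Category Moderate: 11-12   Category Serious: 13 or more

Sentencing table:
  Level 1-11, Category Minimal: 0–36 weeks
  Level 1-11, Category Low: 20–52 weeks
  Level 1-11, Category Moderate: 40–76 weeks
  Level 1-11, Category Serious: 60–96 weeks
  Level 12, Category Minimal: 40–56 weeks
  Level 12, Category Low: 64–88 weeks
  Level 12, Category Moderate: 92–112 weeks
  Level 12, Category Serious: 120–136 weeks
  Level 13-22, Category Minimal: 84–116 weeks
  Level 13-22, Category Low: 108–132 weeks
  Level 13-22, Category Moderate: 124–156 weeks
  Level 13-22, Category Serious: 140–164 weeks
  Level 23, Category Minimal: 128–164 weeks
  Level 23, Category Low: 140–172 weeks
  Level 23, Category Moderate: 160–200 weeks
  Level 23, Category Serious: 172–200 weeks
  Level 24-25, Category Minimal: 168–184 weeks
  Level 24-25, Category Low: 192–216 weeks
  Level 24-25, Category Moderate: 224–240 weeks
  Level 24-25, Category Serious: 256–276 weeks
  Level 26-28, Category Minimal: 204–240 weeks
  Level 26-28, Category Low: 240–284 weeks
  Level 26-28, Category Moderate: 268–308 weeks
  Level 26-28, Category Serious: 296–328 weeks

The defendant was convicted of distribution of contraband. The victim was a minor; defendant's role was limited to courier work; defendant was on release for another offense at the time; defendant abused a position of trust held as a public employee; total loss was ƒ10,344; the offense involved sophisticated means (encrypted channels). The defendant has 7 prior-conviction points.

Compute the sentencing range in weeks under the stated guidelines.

Base offense level for distribution of contraband: 25.
S1 applies: 25 + 3 = 28.
S2 does not apply.
S3 applies: 28 + 2 = 30.
S4 applies: 30 + 2 = 32.
S5 applies (level before this adjustment is 32 ≥ 20, so +3): 32 + 3 = 35.
S6 applies (level before this adjustment is 35 ≥ 14, so +3): 35 + 3 = 38.
S7 applies: 38 − 2 = 36.
Level 36 exceeds the maximum of 28; capped at 28.
Final offense level: 28.
Criminal history: 7 prior points → Category Low (2-10).
Level 28 falls in the 26-28 band.
Grid: Level 26-28 × Category Low = 240-284 weeks.

240-284 weeks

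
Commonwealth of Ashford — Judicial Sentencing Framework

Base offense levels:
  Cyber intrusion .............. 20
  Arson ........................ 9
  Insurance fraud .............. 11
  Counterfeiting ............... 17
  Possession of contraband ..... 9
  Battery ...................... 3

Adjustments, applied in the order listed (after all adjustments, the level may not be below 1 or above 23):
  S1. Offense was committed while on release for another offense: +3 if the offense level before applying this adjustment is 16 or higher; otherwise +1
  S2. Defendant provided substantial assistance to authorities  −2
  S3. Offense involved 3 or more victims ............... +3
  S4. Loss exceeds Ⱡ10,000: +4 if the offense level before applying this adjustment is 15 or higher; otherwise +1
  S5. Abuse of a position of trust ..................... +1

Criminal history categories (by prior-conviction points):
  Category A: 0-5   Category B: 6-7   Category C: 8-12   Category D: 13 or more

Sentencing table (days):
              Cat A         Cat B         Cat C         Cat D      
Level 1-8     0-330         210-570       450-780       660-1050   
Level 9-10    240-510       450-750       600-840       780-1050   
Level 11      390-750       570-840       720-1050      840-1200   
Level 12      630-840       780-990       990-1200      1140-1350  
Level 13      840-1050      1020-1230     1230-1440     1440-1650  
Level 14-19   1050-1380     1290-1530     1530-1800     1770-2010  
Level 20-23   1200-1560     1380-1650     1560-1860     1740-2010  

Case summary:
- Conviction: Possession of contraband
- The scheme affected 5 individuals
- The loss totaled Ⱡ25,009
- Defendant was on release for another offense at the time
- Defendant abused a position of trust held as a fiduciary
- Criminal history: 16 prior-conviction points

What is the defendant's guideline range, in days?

1770-2010 days

Base offense level for possession of contraband: 9.
S1 applies (level before this adjustment is 9 < 16, so +1): 9 + 1 = 10.
S2 does not apply.
S3 applies: 10 + 3 = 13.
S4 applies (level before this adjustment is 13 < 15, so +1): 13 + 1 = 14.
S5 applies: 14 + 1 = 15.
Final offense level: 15.
Criminal history: 16 prior points → Category D (13+).
Level 15 falls in the 14-19 band.
Grid: Level 14-19 × Category D = 1770-2010 days.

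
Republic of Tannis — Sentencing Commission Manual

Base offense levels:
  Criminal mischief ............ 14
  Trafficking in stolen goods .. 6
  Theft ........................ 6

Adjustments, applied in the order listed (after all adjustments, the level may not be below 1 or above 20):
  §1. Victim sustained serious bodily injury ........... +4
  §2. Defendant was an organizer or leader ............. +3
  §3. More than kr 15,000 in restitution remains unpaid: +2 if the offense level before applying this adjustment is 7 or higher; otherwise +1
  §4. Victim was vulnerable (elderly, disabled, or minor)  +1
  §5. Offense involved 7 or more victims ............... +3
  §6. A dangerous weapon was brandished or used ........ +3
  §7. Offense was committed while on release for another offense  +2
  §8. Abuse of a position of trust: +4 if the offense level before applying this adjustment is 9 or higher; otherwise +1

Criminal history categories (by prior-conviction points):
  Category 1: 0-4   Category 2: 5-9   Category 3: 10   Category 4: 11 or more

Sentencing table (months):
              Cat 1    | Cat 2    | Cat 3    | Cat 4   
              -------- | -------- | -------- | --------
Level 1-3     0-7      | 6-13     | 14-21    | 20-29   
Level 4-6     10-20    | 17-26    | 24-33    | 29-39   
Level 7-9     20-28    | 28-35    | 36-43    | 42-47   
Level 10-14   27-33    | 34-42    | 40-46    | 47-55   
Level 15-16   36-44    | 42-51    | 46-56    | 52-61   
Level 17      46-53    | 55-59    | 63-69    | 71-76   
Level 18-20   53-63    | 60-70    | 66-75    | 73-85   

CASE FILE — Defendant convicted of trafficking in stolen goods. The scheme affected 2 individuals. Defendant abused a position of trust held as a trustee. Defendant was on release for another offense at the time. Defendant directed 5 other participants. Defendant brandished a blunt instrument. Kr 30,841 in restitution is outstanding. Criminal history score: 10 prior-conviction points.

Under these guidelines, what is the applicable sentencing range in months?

66-75 months

Base offense level for trafficking in stolen goods: 6.
§1 does not apply.
§2 applies: 6 + 3 = 9.
§3 applies (level before this adjustment is 9 ≥ 7, so +2): 9 + 2 = 11.
§5 does not apply.
§6 applies: 11 + 3 = 14.
§7 applies: 14 + 2 = 16.
§8 applies (level before this adjustment is 16 ≥ 9, so +4): 16 + 4 = 20.
Final offense level: 20.
Criminal history: 10 prior points → Category 3 (10).
Level 20 falls in the 18-20 band.
Grid: Level 18-20 × Category 3 = 66-75 months.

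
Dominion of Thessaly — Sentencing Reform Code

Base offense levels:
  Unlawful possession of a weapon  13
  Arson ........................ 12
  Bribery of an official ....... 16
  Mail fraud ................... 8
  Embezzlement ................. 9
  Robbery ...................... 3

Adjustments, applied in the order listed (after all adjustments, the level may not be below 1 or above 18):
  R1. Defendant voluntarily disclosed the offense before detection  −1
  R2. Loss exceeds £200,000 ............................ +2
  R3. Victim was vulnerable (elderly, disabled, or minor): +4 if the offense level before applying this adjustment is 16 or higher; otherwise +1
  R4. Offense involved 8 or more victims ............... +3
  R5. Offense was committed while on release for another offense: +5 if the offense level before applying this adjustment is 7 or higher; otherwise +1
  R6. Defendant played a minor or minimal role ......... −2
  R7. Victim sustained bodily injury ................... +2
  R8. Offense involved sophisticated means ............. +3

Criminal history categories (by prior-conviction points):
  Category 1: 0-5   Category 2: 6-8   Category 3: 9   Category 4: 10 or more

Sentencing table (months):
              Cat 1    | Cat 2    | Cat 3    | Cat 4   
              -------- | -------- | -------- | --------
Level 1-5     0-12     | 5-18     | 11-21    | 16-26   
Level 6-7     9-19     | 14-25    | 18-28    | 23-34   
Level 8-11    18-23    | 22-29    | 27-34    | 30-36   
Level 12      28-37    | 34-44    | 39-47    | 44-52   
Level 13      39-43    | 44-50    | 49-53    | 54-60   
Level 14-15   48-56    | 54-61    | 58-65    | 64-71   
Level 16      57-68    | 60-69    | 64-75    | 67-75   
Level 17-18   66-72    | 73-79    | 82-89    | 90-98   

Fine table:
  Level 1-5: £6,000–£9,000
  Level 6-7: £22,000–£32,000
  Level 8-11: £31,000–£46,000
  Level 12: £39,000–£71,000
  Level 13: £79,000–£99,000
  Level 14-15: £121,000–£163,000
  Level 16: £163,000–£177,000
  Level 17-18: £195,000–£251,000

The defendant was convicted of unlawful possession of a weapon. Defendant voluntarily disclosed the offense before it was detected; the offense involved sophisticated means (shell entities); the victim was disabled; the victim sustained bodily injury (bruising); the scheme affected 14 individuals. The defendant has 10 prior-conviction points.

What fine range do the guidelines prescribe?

£195,000–£251,000

Base offense level for unlawful possession of a weapon: 13.
R1 applies: 13 − 1 = 12.
R2 does not apply.
R3 applies (level before this adjustment is 12 < 16, so +1): 12 + 1 = 13.
R4 applies: 13 + 3 = 16.
R5 does not apply.
R7 applies: 16 + 2 = 18.
R8 applies: 18 + 3 = 21.
Level 21 exceeds the maximum of 18; capped at 18.
Final offense level: 18.
Level 18 falls in the 17-18 band.
Fine table: Level 17-18 → £195,000–£251,000.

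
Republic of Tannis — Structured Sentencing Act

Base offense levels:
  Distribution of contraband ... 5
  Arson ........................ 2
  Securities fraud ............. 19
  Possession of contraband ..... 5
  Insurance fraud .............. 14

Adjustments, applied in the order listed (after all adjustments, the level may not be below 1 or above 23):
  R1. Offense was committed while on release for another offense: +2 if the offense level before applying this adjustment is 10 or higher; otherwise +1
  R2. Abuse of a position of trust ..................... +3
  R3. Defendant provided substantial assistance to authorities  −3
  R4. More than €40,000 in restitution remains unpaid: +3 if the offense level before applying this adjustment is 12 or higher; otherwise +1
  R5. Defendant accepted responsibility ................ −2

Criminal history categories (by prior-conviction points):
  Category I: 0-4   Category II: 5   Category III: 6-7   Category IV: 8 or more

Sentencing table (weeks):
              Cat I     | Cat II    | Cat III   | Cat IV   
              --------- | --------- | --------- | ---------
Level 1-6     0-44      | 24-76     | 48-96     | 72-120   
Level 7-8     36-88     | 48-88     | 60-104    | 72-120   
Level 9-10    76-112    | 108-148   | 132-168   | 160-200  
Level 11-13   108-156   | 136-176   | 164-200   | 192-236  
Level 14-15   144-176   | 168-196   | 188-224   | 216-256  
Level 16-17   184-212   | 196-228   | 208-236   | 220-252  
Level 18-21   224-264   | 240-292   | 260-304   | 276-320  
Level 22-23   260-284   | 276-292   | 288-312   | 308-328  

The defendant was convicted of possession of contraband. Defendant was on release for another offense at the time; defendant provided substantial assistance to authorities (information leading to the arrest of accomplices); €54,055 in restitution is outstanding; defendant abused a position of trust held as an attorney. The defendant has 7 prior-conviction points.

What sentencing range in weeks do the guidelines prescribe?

Base offense level for possession of contraband: 5.
R1 applies (level before this adjustment is 5 < 10, so +1): 5 + 1 = 6.
R2 applies: 6 + 3 = 9.
R3 applies: 9 − 3 = 6.
R4 applies (level before this adjustment is 6 < 12, so +1): 6 + 1 = 7.
R5 does not apply.
Final offense level: 7.
Criminal history: 7 prior points → Category III (6-7).
Level 7 falls in the 7-8 band.
Grid: Level 7-8 × Category III = 60-104 weeks.

60-104 weeks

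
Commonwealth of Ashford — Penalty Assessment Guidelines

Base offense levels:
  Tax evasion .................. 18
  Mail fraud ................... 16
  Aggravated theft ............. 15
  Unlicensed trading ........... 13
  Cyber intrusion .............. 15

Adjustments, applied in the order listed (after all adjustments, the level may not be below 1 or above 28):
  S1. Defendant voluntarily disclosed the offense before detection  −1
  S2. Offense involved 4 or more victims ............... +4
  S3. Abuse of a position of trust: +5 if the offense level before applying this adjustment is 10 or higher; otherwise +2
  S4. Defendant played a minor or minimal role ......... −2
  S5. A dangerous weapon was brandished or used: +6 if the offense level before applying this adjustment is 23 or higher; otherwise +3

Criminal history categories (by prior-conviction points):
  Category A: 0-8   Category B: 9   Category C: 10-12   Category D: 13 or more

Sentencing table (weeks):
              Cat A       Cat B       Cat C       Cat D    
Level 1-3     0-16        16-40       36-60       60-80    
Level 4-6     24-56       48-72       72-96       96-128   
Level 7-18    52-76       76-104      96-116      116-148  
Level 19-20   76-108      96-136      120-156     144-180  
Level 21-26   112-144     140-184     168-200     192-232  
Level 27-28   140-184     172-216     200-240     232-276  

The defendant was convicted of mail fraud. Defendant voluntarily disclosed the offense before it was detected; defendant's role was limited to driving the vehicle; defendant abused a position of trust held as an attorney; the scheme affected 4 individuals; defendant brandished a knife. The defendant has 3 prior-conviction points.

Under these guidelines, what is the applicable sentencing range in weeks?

112-144 weeks

Base offense level for mail fraud: 16.
S1 applies: 16 − 1 = 15.
S2 applies: 15 + 4 = 19.
S3 applies (level before this adjustment is 19 ≥ 10, so +5): 19 + 5 = 24.
S4 applies: 24 − 2 = 22.
S5 applies (level before this adjustment is 22 < 23, so +3): 22 + 3 = 25.
Final offense level: 25.
Criminal history: 3 prior points → Category A (0-8).
Level 25 falls in the 21-26 band.
Grid: Level 21-26 × Category A = 112-144 weeks.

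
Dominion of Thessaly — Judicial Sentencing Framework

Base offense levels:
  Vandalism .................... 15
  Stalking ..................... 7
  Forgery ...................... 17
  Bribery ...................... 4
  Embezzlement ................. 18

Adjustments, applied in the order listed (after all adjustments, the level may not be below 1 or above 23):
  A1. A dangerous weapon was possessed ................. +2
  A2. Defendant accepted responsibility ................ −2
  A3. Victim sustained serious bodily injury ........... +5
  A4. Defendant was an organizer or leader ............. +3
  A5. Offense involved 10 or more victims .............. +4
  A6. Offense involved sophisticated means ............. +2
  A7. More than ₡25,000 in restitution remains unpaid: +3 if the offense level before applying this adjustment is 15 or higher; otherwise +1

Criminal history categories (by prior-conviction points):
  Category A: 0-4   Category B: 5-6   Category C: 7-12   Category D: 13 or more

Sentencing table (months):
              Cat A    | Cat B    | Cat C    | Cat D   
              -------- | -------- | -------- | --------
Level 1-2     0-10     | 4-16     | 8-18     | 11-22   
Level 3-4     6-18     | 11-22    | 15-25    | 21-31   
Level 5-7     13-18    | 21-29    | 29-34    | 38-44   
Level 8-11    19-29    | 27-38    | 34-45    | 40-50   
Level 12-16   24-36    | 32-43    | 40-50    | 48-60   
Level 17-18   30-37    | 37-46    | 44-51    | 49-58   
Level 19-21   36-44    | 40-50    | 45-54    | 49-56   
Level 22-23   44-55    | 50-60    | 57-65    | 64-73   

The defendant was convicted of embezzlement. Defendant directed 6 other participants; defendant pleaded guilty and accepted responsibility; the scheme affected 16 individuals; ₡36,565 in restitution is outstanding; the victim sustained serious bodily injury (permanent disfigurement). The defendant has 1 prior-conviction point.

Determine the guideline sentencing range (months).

44-55 months

Base offense level for embezzlement: 18.
A1 does not apply.
A2 applies: 18 − 2 = 16.
A3 applies: 16 + 5 = 21.
A4 applies: 21 + 3 = 24.
A5 applies: 24 + 4 = 28.
A6 does not apply.
A7 applies (level before this adjustment is 28 ≥ 15, so +3): 28 + 3 = 31.
Level 31 exceeds the maximum of 23; capped at 23.
Final offense level: 23.
Criminal history: 1 prior point → Category A (0-4).
Level 23 falls in the 22-23 band.
Grid: Level 22-23 × Category A = 44-55 months.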